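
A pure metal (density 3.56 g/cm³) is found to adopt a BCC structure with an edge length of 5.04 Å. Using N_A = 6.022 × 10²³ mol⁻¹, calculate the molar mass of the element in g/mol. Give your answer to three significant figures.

A BCC cell has Z = 2 atoms; a = 5.040 × 10^-8 cm.
M = ρ·N_A·a³/Z = 3.56 × 6.022 × 10²³ × 1.280 × 10^-22 / 2 = 137 g/mol.

137 g/mol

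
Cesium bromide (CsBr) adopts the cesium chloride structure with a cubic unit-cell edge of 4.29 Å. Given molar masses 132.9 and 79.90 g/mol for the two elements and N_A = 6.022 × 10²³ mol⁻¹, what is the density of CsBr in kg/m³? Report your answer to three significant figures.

The cesium chloride structure contains Z = 1 formula unit per cell; M(CsBr) = 132.9 + 79.90 = 212.8 g/mol.
a³ = (4.290 × 10^-8 cm)³ = 7.895 × 10^-23 cm³.
ρ = 1 × 212.8 / (6.022 × 10²³ × 7.895 × 10^-23) = 4.476 g/cm³ = 4480 kg/m³.

4480 kg/m³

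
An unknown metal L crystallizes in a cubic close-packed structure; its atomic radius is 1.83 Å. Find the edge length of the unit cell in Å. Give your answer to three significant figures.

In an FCC lattice, atoms touch along the face diagonal, so √2·a = 4r.
a = 4r/√2 = 4 × 1.83 / 1.4142 = 5.18 Å.

5.18 Å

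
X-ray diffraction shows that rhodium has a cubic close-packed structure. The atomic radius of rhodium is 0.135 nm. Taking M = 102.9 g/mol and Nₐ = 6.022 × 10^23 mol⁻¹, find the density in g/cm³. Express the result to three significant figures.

In an FCC lattice, atoms touch along the face diagonal, so √2·a = 4r, giving a = 0.3818 nm = 3.818 × 10^-8 cm.
With Z = 4, ρ = Z·M/(N_A·a³) = 4 × 102.9 / (6.022 × 10²³ × 5.567 × 10^-23) = 12.28 g/cm³.

12.3 g/cm³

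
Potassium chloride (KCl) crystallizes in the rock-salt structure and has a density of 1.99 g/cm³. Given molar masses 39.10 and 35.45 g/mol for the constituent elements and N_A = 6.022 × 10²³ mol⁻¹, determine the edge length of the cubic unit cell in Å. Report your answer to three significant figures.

M(KCl) = 74.55 g/mol; Z = 4 formula units per cell.
a³ = Z·M/(N_A·ρ) = 4 × 74.55 / (6.022 × 10²³ × 1.99) = 2.488 × 10^-22 cm³, so a = 6.290 × 10^-8 cm = 6.29 Å.

6.29 Å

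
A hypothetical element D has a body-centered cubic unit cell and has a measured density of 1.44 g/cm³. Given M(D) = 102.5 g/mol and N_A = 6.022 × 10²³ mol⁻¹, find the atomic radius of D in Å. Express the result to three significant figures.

For a BCC cell (Z = 2), a³ = Z·M/(N_A·ρ) = 2 × 102.5 / (6.022 × 10²³ × 1.440) = 2.364 × 10^-22 cm³, so a = 6.183 × 10^-8 cm = 6.183 Å.
Atoms touch along the body diagonal, so √3·a = 4r, so r = 0.4330 × a = 2.68 Å.

2.68 Å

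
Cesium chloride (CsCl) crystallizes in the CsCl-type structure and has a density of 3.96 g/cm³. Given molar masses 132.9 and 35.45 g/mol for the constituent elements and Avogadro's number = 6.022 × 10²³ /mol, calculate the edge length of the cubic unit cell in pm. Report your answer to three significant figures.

413 pm

M(CsCl) = 168.35 g/mol; Z = 1 formula unit per cell.
a³ = Z·M/(N_A·ρ) = 1 × 168.35 / (6.022 × 10²³ × 3.96) = 7.060 × 10^-23 cm³, so a = 4.133 × 10^-8 cm = 413 pm.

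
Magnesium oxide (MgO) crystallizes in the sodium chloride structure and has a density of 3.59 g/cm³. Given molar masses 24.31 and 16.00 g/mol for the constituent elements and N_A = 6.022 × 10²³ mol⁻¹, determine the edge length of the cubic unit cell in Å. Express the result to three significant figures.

4.21 Å

M(MgO) = 40.31 g/mol; Z = 4 formula units per cell.
a³ = Z·M/(N_A·ρ) = 4 × 40.31 / (6.022 × 10²³ × 3.59) = 7.458 × 10^-23 cm³, so a = 4.209 × 10^-8 cm = 4.21 Å.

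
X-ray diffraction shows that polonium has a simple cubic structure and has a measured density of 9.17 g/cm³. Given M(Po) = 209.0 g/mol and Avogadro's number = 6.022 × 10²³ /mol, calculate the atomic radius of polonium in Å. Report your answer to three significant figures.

For a simple cubic cell (Z = 1), a³ = Z·M/(N_A·ρ) = 1 × 209.0 / (6.022 × 10²³ × 9.170) = 3.785 × 10^-23 cm³, so a = 3.357 × 10^-8 cm = 3.357 Å.
Atoms touch along the cell edge, so a = 2r, so r = 0.5000 × a = 1.68 Å.

1.68 Å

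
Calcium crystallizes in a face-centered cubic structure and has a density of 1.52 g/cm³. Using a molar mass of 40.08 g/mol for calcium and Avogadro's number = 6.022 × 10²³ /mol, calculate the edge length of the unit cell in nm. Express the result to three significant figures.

0.560 nm

With Z = 4 atoms per FCC cell, a³ = Z·M/(N_A·ρ) = 4 × 40.08 / (6.022 × 10²³ × 1.520 g/cm³) = 1.751 × 10^-22 cm³.
a = (1.751 × 10^-22)^(1/3) = 5.595 × 10^-8 cm = 0.560 nm.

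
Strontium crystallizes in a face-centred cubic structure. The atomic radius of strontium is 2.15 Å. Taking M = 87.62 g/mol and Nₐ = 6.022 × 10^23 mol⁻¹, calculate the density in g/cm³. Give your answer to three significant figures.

2.59 g/cm³

In an FCC lattice, atoms touch along the face diagonal, so √2·a = 4r, giving a = 6.081 Å = 6.081 × 10^-8 cm.
With Z = 4, ρ = Z·M/(N_A·a³) = 4 × 87.62 / (6.022 × 10²³ × 2.249 × 10^-22) = 2.588 g/cm³.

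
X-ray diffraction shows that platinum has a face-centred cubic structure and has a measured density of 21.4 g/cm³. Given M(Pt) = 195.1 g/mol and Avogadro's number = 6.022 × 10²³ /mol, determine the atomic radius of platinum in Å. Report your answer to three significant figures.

1.39 Å

For an FCC cell (Z = 4), a³ = Z·M/(N_A·ρ) = 4 × 195.1 / (6.022 × 10²³ × 21.40) = 6.056 × 10^-23 cm³, so a = 3.927 × 10^-8 cm = 3.927 Å.
Atoms touch along the face diagonal, so √2·a = 4r, so r = 0.3536 × a = 1.39 Å.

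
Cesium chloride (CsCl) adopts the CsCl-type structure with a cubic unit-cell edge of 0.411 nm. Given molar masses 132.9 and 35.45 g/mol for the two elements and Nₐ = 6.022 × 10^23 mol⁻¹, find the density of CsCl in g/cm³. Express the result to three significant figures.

The CsCl-type structure contains Z = 1 formula unit per cell; M(CsCl) = 132.9 + 35.45 = 168.35 g/mol.
a³ = (4.110 × 10^-8 cm)³ = 6.943 × 10^-23 cm³.
ρ = 1 × 168.35 / (6.022 × 10²³ × 6.943 × 10^-23) = 4.027 g/cm³.

4.03 g/cm³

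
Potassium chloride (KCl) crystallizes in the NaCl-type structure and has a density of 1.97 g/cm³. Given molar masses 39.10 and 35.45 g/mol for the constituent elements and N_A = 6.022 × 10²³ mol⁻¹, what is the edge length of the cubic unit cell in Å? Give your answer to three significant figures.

M(KCl) = 74.55 g/mol; Z = 4 formula units per cell.
a³ = Z·M/(N_A·ρ) = 4 × 74.55 / (6.022 × 10²³ × 1.97) = 2.514 × 10^-22 cm³, so a = 6.311 × 10^-8 cm = 6.31 Å.

6.31 Å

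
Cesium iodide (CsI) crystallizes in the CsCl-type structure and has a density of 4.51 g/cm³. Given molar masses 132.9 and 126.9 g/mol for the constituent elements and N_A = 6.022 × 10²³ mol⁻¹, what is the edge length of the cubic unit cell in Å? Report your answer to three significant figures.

4.57 Å

M(CsI) = 259.8 g/mol; Z = 1 formula unit per cell.
a³ = Z·M/(N_A·ρ) = 1 × 259.8 / (6.022 × 10²³ × 4.51) = 9.566 × 10^-23 cm³, so a = 4.573 × 10^-8 cm = 4.57 Å.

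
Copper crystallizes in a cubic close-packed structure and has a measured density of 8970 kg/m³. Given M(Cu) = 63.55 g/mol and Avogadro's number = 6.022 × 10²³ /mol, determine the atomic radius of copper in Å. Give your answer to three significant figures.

1.28 Å

For an FCC cell (Z = 4), a³ = Z·M/(N_A·ρ) = 4 × 63.55 / (6.022 × 10²³ × 8.970) = 4.706 × 10^-23 cm³, so a = 3.610 × 10^-8 cm = 3.610 Å.
Atoms touch along the face diagonal, so √2·a = 4r, so r = 0.3536 × a = 1.28 Å.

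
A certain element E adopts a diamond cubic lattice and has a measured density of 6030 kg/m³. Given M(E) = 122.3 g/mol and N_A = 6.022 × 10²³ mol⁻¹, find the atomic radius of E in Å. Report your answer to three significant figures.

For a diamond cubic cell (Z = 8), a³ = Z·M/(N_A·ρ) = 8 × 122.3 / (6.022 × 10²³ × 6.030) = 2.694 × 10^-22 cm³, so a = 6.459 × 10^-8 cm = 6.459 Å.
Nearest neighbors lie along the body diagonal with √3·a = 8r, so r = 0.2165 × a = 1.40 Å.

1.40 Å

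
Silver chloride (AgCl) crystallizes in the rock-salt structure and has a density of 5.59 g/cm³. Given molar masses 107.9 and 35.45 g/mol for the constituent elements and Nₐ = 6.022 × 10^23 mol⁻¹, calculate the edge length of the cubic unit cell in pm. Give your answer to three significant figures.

554 pm

M(AgCl) = 143.35 g/mol; Z = 4 formula units per cell.
a³ = Z·M/(N_A·ρ) = 4 × 143.35 / (6.022 × 10²³ × 5.59) = 1.703 × 10^-22 cm³, so a = 5.543 × 10^-8 cm = 554 pm.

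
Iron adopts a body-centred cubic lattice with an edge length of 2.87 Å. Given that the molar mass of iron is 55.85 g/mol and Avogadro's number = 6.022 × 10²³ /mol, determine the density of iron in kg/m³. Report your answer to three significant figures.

A BCC unit cell contains Z = 2 atoms.
Cell volume: a³ = (2.87 Å)³ = (2.870 × 10^-8 cm)³ = 2.364 × 10^-23 cm³.
ρ = Z·M/(N_A·a³) = 2 × 55.85 / (6.022 × 10²³ × 2.364 × 10^-23) = 7.846 g/cm³ = 7850 kg/m³.

7850 kg/m³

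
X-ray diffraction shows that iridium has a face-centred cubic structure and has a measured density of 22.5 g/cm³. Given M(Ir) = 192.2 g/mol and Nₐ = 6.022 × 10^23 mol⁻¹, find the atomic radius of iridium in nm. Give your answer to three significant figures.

0.136 nm

For an FCC cell (Z = 4), a³ = Z·M/(N_A·ρ) = 4 × 192.2 / (6.022 × 10²³ × 22.50) = 5.674 × 10^-23 cm³, so a = 3.843 × 10^-8 cm = 0.3843 nm.
Atoms touch along the face diagonal, so √2·a = 4r, so r = 0.3536 × a = 0.136 nm.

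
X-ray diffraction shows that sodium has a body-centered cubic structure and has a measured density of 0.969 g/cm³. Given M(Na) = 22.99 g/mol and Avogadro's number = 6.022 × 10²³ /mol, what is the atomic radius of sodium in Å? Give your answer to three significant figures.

For a BCC cell (Z = 2), a³ = Z·M/(N_A·ρ) = 2 × 22.99 / (6.022 × 10²³ × 0.9690) = 7.880 × 10^-23 cm³, so a = 4.287 × 10^-8 cm = 4.287 Å.
Atoms touch along the body diagonal, so √3·a = 4r, so r = 0.4330 × a = 1.86 Å.

1.86 Å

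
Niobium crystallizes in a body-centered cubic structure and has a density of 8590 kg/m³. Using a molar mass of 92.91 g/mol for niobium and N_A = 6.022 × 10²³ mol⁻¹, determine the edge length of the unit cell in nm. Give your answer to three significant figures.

With Z = 2 atoms per BCC cell, a³ = Z·M/(N_A·ρ) = 2 × 92.91 / (6.022 × 10²³ × 8.590 g/cm³) = 3.592 × 10^-23 cm³.
a = (3.592 × 10^-23)^(1/3) = 3.300 × 10^-8 cm = 0.330 nm.

0.330 nm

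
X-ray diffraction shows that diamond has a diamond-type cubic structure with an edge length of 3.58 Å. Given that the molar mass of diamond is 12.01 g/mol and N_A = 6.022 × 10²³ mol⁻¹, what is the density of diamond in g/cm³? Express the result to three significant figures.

A diamond cubic unit cell contains Z = 8 atoms.
Cell volume: a³ = (3.58 Å)³ = (3.580 × 10^-8 cm)³ = 4.588 × 10^-23 cm³.
ρ = Z·M/(N_A·a³) = 8 × 12.01 / (6.022 × 10²³ × 4.588 × 10^-23) = 3.477 g/cm³.

3.48 g/cm³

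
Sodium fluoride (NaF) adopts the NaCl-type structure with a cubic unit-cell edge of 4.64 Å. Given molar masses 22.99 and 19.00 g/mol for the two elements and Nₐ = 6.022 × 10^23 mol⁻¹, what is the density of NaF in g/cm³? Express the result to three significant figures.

The NaCl-type structure contains Z = 4 formula units per cell; M(NaF) = 22.99 + 19.00 = 41.99 g/mol.
a³ = (4.640 × 10^-8 cm)³ = 9.990 × 10^-23 cm³.
ρ = 4 × 41.99 / (6.022 × 10²³ × 9.990 × 10^-23) = 2.792 g/cm³.

2.79 g/cm³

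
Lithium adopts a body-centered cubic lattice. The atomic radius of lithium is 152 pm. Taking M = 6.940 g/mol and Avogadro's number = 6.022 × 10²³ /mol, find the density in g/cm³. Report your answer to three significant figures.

In a BCC lattice, atoms touch along the body diagonal, so √3·a = 4r, giving a = 351.0 pm = 3.510 × 10^-8 cm.
With Z = 2, ρ = Z·M/(N_A·a³) = 2 × 6.940 / (6.022 × 10²³ × 4.325 × 10^-23) = 0.5329 g/cm³.

0.533 g/cm³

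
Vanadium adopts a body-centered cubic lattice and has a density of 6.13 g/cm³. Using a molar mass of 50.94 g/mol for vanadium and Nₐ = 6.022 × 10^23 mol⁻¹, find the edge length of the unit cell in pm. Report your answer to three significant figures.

With Z = 2 atoms per BCC cell, a³ = Z·M/(N_A·ρ) = 2 × 50.94 / (6.022 × 10²³ × 6.130 g/cm³) = 2.760 × 10^-23 cm³.
a = (2.760 × 10^-23)^(1/3) = 3.022 × 10^-8 cm = 302 pm.

302 pm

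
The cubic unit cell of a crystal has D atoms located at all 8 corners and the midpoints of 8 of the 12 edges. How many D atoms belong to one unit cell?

Corner atoms are shared by 8 cells (1/8 each), edge atoms by 4 (1/4 each).
Net atoms = 8 × 1/8 + 8 × 1/4 = 1 + 2 = 3.

3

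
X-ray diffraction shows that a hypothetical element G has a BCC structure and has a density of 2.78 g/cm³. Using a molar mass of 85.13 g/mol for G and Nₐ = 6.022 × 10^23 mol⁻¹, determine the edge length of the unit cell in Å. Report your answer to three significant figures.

With Z = 2 atoms per BCC cell, a³ = Z·M/(N_A·ρ) = 2 × 85.13 / (6.022 × 10²³ × 2.780 g/cm³) = 1.017 × 10^-22 cm³.
a = (1.017 × 10^-22)^(1/3) = 4.668 × 10^-8 cm = 4.67 Å.

4.67 Å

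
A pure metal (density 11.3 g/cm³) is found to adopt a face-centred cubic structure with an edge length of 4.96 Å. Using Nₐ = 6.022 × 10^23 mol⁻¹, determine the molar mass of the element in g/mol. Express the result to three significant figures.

208 g/mol

An FCC cell has Z = 4 atoms; a = 4.960 × 10^-8 cm.
M = ρ·N_A·a³/Z = 11.3 × 6.022 × 10²³ × 1.220 × 10^-22 / 4 = 208 g/mol.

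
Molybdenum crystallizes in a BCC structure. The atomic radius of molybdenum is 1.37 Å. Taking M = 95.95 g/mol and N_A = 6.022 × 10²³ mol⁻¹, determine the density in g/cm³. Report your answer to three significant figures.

10.1 g/cm³

In a BCC lattice, atoms touch along the body diagonal, so √3·a = 4r, giving a = 3.164 Å = 3.164 × 10^-8 cm.
With Z = 2, ρ = Z·M/(N_A·a³) = 2 × 95.95 / (6.022 × 10²³ × 3.167 × 10^-23) = 10.06 g/cm³.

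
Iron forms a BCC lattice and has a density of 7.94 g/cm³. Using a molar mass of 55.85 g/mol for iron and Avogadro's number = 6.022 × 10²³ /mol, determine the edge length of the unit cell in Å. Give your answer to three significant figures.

2.86 Å

With Z = 2 atoms per BCC cell, a³ = Z·M/(N_A·ρ) = 2 × 55.85 / (6.022 × 10²³ × 7.940 g/cm³) = 2.336 × 10^-23 cm³.
a = (2.336 × 10^-23)^(1/3) = 2.859 × 10^-8 cm = 2.86 Å.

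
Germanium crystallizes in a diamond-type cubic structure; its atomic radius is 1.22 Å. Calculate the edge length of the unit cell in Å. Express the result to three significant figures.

5.63 Å

In a diamond cubic lattice, nearest neighbors lie along the body diagonal with √3·a = 8r.
a = 8r/√3 = 8 × 1.22 / 1.7321 = 5.63 Å.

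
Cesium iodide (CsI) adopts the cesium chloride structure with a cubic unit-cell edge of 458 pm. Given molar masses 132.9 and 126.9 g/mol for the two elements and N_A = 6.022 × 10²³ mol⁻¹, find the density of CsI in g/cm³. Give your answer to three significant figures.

4.49 g/cm³

The cesium chloride structure contains Z = 1 formula unit per cell; M(CsI) = 132.9 + 126.9 = 259.8 g/mol.
a³ = (4.580 × 10^-8 cm)³ = 9.607 × 10^-23 cm³.
ρ = 1 × 259.8 / (6.022 × 10²³ × 9.607 × 10^-23) = 4.491 g/cm³.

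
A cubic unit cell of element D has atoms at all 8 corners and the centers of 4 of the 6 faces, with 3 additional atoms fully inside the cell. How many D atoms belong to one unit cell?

Corner atoms are shared by 8 cells (1/8 each), face atoms by 2 (1/2 each), interior atoms are unshared.
Net atoms = 8 × 1/8 + 4 × 1/2 + 3 = 1 + 2 + 3 = 6.

6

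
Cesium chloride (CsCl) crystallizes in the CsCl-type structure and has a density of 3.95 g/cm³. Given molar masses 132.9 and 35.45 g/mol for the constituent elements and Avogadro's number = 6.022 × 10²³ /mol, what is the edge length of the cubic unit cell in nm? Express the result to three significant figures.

0.414 nm

M(CsCl) = 168.35 g/mol; Z = 1 formula unit per cell.
a³ = Z·M/(N_A·ρ) = 1 × 168.35 / (6.022 × 10²³ × 3.95) = 7.077 × 10^-23 cm³, so a = 4.136 × 10^-8 cm = 0.414 nm.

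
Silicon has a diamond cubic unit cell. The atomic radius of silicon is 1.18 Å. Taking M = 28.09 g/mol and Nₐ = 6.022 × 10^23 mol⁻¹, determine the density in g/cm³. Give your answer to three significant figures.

2.30 g/cm³

In a diamond cubic lattice, nearest neighbors lie along the body diagonal with √3·a = 8r, giving a = 5.450 Å = 5.450 × 10^-8 cm.
With Z = 8, ρ = Z·M/(N_A·a³) = 8 × 28.09 / (6.022 × 10²³ × 1.619 × 10^-22) = 2.305 g/cm³.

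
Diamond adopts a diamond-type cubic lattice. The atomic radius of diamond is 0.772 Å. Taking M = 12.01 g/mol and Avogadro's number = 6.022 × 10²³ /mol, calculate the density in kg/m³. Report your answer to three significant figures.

3520 kg/m³

In a diamond cubic lattice, nearest neighbors lie along the body diagonal with √3·a = 8r, giving a = 3.566 Å = 3.566 × 10^-8 cm.
With Z = 8, ρ = Z·M/(N_A·a³) = 8 × 12.01 / (6.022 × 10²³ × 4.534 × 10^-23) = 3.519 g/cm³ = 3520 kg/m³.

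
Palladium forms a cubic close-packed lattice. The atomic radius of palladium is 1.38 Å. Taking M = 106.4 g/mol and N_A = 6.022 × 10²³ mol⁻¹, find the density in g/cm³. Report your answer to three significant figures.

11.9 g/cm³

In an FCC lattice, atoms touch along the face diagonal, so √2·a = 4r, giving a = 3.903 Å = 3.903 × 10^-8 cm.
With Z = 4, ρ = Z·M/(N_A·a³) = 4 × 106.4 / (6.022 × 10²³ × 5.947 × 10^-23) = 11.88 g/cm³.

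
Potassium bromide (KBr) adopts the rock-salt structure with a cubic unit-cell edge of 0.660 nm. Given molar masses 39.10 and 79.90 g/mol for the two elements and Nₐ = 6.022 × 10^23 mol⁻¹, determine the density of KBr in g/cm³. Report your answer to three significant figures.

The rock-salt structure contains Z = 4 formula units per cell; M(KBr) = 39.10 + 79.90 = 119.0 g/mol.
a³ = (6.600 × 10^-8 cm)³ = 2.875 × 10^-22 cm³.
ρ = 4 × 119.0 / (6.022 × 10²³ × 2.875 × 10^-22) = 2.749 g/cm³.

2.75 g/cm³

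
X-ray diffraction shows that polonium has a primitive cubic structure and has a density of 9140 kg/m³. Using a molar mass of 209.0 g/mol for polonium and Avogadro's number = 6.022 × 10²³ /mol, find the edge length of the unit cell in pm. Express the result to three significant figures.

With Z = 1 atom per simple cubic cell, a³ = Z·M/(N_A·ρ) = 1 × 209.0 / (6.022 × 10²³ × 9.140 g/cm³) = 3.797 × 10^-23 cm³.
a = (3.797 × 10^-23)^(1/3) = 3.361 × 10^-8 cm = 336 pm.

336 pm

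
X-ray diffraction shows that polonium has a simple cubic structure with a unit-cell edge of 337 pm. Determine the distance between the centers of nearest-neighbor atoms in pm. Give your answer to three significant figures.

In a simple cubic structure, atoms touch along the cell edge, so a = 2r; the nearest-neighbor distance equals 2r = 1.000·a.
d = 1.000 × 337 = 337 pm.

337 pm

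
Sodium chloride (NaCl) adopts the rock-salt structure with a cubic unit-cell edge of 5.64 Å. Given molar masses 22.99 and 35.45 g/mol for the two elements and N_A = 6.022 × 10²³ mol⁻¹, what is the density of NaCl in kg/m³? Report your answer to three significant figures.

2160 kg/m³

The rock-salt structure contains Z = 4 formula units per cell; M(NaCl) = 22.99 + 35.45 = 58.44 g/mol.
a³ = (5.640 × 10^-8 cm)³ = 1.794 × 10^-22 cm³.
ρ = 4 × 58.44 / (6.022 × 10²³ × 1.794 × 10^-22) = 2.164 g/cm³ = 2160 kg/m³.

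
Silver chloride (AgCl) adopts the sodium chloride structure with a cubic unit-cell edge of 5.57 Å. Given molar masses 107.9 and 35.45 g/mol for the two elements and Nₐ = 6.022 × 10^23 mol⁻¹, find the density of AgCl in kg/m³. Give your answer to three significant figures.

The sodium chloride structure contains Z = 4 formula units per cell; M(AgCl) = 107.9 + 35.45 = 143.35 g/mol.
a³ = (5.570 × 10^-8 cm)³ = 1.728 × 10^-22 cm³.
ρ = 4 × 143.35 / (6.022 × 10²³ × 1.728 × 10^-22) = 5.510 g/cm³ = 5510 kg/m³.

5510 kg/m³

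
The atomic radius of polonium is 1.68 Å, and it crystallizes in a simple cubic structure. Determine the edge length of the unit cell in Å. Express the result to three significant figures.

3.36 Å

In a simple cubic lattice, atoms touch along the cell edge, so a = 2r.
a = 2r = 2 × 1.68 = 3.36 Å.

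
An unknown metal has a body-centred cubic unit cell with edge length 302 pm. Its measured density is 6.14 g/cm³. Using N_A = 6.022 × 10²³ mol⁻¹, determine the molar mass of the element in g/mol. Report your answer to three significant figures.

A BCC cell has Z = 2 atoms; a = 3.020 × 10^-8 cm.
M = ρ·N_A·a³/Z = 6.14 × 6.022 × 10²³ × 2.754 × 10^-23 / 2 = 50.9 g/mol.

50.9 g/mol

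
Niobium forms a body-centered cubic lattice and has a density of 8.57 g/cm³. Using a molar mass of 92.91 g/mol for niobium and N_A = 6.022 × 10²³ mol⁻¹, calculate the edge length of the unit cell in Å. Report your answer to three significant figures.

3.30 Å

With Z = 2 atoms per BCC cell, a³ = Z·M/(N_A·ρ) = 2 × 92.91 / (6.022 × 10²³ × 8.570 g/cm³) = 3.601 × 10^-23 cm³.
a = (3.601 × 10^-23)^(1/3) = 3.302 × 10^-8 cm = 3.30 Å.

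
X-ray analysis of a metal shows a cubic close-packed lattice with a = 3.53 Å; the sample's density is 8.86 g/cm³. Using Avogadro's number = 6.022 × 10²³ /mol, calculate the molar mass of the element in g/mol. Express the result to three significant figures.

An FCC cell has Z = 4 atoms; a = 3.530 × 10^-8 cm.
M = ρ·N_A·a³/Z = 8.86 × 6.022 × 10²³ × 4.399 × 10^-23 / 4 = 58.7 g/mol.

58.7 g/mol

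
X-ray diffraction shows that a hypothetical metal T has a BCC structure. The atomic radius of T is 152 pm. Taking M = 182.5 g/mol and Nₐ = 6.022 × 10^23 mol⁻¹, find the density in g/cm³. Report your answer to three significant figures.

In a BCC lattice, atoms touch along the body diagonal, so √3·a = 4r, giving a = 351.0 pm = 3.510 × 10^-8 cm.
With Z = 2, ρ = Z·M/(N_A·a³) = 2 × 182.5 / (6.022 × 10²³ × 4.325 × 10^-23) = 14.01 g/cm³.

14.0 g/cm³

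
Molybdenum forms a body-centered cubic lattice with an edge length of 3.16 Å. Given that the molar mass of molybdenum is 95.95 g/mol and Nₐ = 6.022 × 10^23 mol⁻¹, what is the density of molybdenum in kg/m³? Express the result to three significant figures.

A BCC unit cell contains Z = 2 atoms.
Cell volume: a³ = (3.16 Å)³ = (3.160 × 10^-8 cm)³ = 3.155 × 10^-23 cm³.
ρ = Z·M/(N_A·a³) = 2 × 95.95 / (6.022 × 10²³ × 3.155 × 10^-23) = 10.10 g/cm³ = 10100 kg/m³.

10100 kg/m³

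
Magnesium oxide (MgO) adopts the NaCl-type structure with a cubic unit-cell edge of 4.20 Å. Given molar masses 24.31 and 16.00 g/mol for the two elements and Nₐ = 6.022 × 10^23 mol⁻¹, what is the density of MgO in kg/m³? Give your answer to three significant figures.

3610 kg/m³

The NaCl-type structure contains Z = 4 formula units per cell; M(MgO) = 24.31 + 16.00 = 40.31 g/mol.
a³ = (4.200 × 10^-8 cm)³ = 7.409 × 10^-23 cm³.
ρ = 4 × 40.31 / (6.022 × 10²³ × 7.409 × 10^-23) = 3.614 g/cm³ = 3610 kg/m³.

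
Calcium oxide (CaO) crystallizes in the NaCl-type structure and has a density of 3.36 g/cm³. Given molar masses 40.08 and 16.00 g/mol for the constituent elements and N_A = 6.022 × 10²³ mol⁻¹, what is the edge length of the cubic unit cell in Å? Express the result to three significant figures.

M(CaO) = 56.08 g/mol; Z = 4 formula units per cell.
a³ = Z·M/(N_A·ρ) = 4 × 56.08 / (6.022 × 10²³ × 3.36) = 1.109 × 10^-22 cm³, so a = 4.804 × 10^-8 cm = 4.80 Å.

4.80 Å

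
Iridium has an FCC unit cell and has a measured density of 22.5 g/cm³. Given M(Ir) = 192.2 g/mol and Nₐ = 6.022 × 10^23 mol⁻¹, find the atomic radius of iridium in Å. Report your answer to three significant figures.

For an FCC cell (Z = 4), a³ = Z·M/(N_A·ρ) = 4 × 192.2 / (6.022 × 10²³ × 22.50) = 5.674 × 10^-23 cm³, so a = 3.843 × 10^-8 cm = 3.843 Å.
Atoms touch along the face diagonal, so √2·a = 4r, so r = 0.3536 × a = 1.36 Å.

1.36 Å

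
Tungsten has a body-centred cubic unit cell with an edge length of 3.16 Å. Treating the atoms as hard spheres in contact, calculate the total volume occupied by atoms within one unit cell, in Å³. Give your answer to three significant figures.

21.5 Å³

In a BCC lattice atoms touch along the body diagonal, so √3·a = 4r, so r = 0.4330a = 1.368 Å.
V_atoms = Z × (4/3)πr³ = 2 × (4/3)π × (1.368)³ = 21.5 Å³.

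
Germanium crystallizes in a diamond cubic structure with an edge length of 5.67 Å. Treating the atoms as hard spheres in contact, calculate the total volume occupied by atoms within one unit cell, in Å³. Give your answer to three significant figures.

62.0 Å³

In a diamond cubic lattice nearest neighbors lie along the body diagonal with √3·a = 8r, so r = 0.2165a = 1.228 Å.
V_atoms = Z × (4/3)πr³ = 8 × (4/3)π × (1.228)³ = 62.0 Å³.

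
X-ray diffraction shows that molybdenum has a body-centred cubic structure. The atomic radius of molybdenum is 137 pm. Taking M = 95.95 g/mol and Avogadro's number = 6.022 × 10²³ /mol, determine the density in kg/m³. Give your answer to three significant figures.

10100 kg/m³

In a BCC lattice, atoms touch along the body diagonal, so √3·a = 4r, giving a = 316.4 pm = 3.164 × 10^-8 cm.
With Z = 2, ρ = Z·M/(N_A·a³) = 2 × 95.95 / (6.022 × 10²³ × 3.167 × 10^-23) = 10.06 g/cm³ = 10100 kg/m³.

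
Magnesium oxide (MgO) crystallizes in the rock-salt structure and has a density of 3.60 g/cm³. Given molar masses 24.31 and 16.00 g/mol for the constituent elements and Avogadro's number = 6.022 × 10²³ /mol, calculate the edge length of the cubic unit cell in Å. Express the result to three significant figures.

4.21 Å

M(MgO) = 40.31 g/mol; Z = 4 formula units per cell.
a³ = Z·M/(N_A·ρ) = 4 × 40.31 / (6.022 × 10²³ × 3.60) = 7.438 × 10^-23 cm³, so a = 4.205 × 10^-8 cm = 4.21 Å.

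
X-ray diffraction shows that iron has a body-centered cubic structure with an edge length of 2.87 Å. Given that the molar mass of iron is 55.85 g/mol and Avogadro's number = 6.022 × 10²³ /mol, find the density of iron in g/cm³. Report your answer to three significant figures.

A BCC unit cell contains Z = 2 atoms.
Cell volume: a³ = (2.87 Å)³ = (2.870 × 10^-8 cm)³ = 2.364 × 10^-23 cm³.
ρ = Z·M/(N_A·a³) = 2 × 55.85 / (6.022 × 10²³ × 2.364 × 10^-23) = 7.846 g/cm³.

7.85 g/cm³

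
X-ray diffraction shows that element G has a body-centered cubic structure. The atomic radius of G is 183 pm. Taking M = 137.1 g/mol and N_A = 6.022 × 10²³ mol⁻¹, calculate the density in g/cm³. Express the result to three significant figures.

6.03 g/cm³

In a BCC lattice, atoms touch along the body diagonal, so √3·a = 4r, giving a = 422.6 pm = 4.226 × 10^-8 cm.
With Z = 2, ρ = Z·M/(N_A·a³) = 2 × 137.1 / (6.022 × 10²³ × 7.548 × 10^-23) = 6.032 g/cm³.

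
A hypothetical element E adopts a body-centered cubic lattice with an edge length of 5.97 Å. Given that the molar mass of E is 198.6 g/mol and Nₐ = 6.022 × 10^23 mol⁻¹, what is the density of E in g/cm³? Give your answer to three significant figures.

A BCC unit cell contains Z = 2 atoms.
Cell volume: a³ = (5.97 Å)³ = (5.970 × 10^-8 cm)³ = 2.128 × 10^-22 cm³.
ρ = Z·M/(N_A·a³) = 2 × 198.6 / (6.022 × 10²³ × 2.128 × 10^-22) = 3.100 g/cm³.

3.10 g/cm³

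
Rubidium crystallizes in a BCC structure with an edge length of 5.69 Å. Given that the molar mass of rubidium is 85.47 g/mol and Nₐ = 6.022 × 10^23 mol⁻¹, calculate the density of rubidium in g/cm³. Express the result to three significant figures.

A BCC unit cell contains Z = 2 atoms.
Cell volume: a³ = (5.69 Å)³ = (5.690 × 10^-8 cm)³ = 1.842 × 10^-22 cm³.
ρ = Z·M/(N_A·a³) = 2 × 85.47 / (6.022 × 10²³ × 1.842 × 10^-22) = 1.541 g/cm³.

1.54 g/cm³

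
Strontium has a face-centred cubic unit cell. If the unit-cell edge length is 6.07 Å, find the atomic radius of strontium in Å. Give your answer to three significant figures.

In an FCC lattice, atoms touch along the face diagonal, so √2·a = 4r.
r = √2·a/4 = 1.4142 × 6.07 / 4 = 2.15 Å.

2.15 Å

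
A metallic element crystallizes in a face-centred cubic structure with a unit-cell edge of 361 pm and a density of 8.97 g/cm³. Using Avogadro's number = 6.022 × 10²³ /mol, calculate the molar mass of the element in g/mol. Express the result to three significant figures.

63.5 g/mol

An FCC cell has Z = 4 atoms; a = 3.610 × 10^-8 cm.
M = ρ·N_A·a³/Z = 8.97 × 6.022 × 10²³ × 4.705 × 10^-23 / 4 = 63.5 g/mol.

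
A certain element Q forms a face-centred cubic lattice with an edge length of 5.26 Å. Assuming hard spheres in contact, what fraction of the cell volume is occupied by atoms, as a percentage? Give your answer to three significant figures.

In an FCC lattice atoms touch along the face diagonal, so √2·a = 4r, so r = 0.3536a = 1.860 Å.
Packing fraction = Z·(4/3)πr³ / a³ = 4 × (4/3)π × (1.860)³ / (5.26)³ = 0.7405 = 74.0%.

74.0%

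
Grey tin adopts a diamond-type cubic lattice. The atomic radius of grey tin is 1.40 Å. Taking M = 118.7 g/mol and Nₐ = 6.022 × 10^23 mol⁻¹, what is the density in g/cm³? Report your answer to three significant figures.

In a diamond cubic lattice, nearest neighbors lie along the body diagonal with √3·a = 8r, giving a = 6.466 Å = 6.466 × 10^-8 cm.
With Z = 8, ρ = Z·M/(N_A·a³) = 8 × 118.7 / (6.022 × 10²³ × 2.704 × 10^-22) = 5.832 g/cm³.

5.83 g/cm³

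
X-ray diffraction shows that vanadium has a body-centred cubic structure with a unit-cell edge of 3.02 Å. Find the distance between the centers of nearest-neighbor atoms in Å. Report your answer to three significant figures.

In a BCC structure, atoms touch along the body diagonal, so √3·a = 4r; the nearest-neighbor distance equals 2r = 0.8660·a.
d = 0.8660 × 3.02 = 2.62 Å.

2.62 Å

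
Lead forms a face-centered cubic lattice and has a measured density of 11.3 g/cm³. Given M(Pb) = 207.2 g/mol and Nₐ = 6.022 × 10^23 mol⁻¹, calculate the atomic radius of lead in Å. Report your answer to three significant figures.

For an FCC cell (Z = 4), a³ = Z·M/(N_A·ρ) = 4 × 207.2 / (6.022 × 10²³ × 11.30) = 1.218 × 10^-22 cm³, so a = 4.957 × 10^-8 cm = 4.957 Å.
Atoms touch along the face diagonal, so √2·a = 4r, so r = 0.3536 × a = 1.75 Å.

1.75 Å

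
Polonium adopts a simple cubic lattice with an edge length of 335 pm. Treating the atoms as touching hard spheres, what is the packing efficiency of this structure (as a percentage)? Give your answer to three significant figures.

52.4%

In a simple cubic lattice atoms touch along the cell edge, so a = 2r, so r = 0.5000a = 167.5 pm.
Packing fraction = Z·(4/3)πr³ / a³ = 1 × (4/3)π × (167.5)³ / (335)³ = 0.5236 = 52.4%.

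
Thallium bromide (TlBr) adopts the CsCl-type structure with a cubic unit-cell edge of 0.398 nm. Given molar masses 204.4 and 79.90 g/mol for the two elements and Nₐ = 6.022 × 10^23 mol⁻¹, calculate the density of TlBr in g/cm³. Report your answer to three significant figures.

7.49 g/cm³

The CsCl-type structure contains Z = 1 formula unit per cell; M(TlBr) = 204.4 + 79.90 = 284.3 g/mol.
a³ = (3.980 × 10^-8 cm)³ = 6.304 × 10^-23 cm³.
ρ = 1 × 284.3 / (6.022 × 10²³ × 6.304 × 10^-23) = 7.488 g/cm³.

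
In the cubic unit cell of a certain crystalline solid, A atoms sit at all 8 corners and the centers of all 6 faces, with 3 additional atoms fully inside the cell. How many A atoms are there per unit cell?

Corner atoms are shared by 8 cells (1/8 each), face atoms by 2 (1/2 each), interior atoms are unshared.
Net atoms = 8 × 1/8 + 6 × 1/2 + 3 = 1 + 3 + 3 = 7.

7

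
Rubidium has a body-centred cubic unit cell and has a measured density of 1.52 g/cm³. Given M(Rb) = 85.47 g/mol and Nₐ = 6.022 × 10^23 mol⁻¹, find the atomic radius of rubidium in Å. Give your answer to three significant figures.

For a BCC cell (Z = 2), a³ = Z·M/(N_A·ρ) = 2 × 85.47 / (6.022 × 10²³ × 1.520) = 1.867 × 10^-22 cm³, so a = 5.716 × 10^-8 cm = 5.716 Å.
Atoms touch along the body diagonal, so √3·a = 4r, so r = 0.4330 × a = 2.48 Å.

2.48 Å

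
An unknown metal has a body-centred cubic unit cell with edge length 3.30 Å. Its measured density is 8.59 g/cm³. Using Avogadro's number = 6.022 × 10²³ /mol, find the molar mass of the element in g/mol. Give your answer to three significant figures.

92.9 g/mol

A BCC cell has Z = 2 atoms; a = 3.300 × 10^-8 cm.
M = ρ·N_A·a³/Z = 8.59 × 6.022 × 10²³ × 3.594 × 10^-23 / 2 = 92.9 g/mol.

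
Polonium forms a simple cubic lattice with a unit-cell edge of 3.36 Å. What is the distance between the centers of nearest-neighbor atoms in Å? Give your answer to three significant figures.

3.36 Å

In a simple cubic structure, atoms touch along the cell edge, so a = 2r; the nearest-neighbor distance equals 2r = 1.000·a.
d = 1.000 × 3.36 = 3.36 Å.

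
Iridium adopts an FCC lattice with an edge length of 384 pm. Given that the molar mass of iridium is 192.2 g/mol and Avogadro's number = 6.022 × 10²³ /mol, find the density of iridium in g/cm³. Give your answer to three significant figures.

22.5 g/cm³

An FCC unit cell contains Z = 4 atoms.
Cell volume: a³ = (384 pm)³ = (3.840 × 10^-8 cm)³ = 5.662 × 10^-23 cm³.
ρ = Z·M/(N_A·a³) = 4 × 192.2 / (6.022 × 10²³ × 5.662 × 10^-23) = 22.55 g/cm³.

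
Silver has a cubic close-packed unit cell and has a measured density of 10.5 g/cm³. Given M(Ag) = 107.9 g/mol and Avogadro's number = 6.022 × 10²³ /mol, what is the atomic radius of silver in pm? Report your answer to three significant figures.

144 pm

For an FCC cell (Z = 4), a³ = Z·M/(N_A·ρ) = 4 × 107.9 / (6.022 × 10²³ × 10.50) = 6.826 × 10^-23 cm³, so a = 4.087 × 10^-8 cm = 408.7 pm.
Atoms touch along the face diagonal, so √2·a = 4r, so r = 0.3536 × a = 144 pm.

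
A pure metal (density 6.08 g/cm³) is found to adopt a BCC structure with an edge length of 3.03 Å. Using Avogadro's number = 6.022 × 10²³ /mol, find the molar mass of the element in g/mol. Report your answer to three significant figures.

A BCC cell has Z = 2 atoms; a = 3.030 × 10^-8 cm.
M = ρ·N_A·a³/Z = 6.08 × 6.022 × 10²³ × 2.782 × 10^-23 / 2 = 50.9 g/mol.

50.9 g/mol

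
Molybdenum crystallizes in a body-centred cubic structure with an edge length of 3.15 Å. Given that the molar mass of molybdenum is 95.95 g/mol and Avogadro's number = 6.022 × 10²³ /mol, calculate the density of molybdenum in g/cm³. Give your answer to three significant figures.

A BCC unit cell contains Z = 2 atoms.
Cell volume: a³ = (3.15 Å)³ = (3.150 × 10^-8 cm)³ = 3.126 × 10^-23 cm³.
ρ = Z·M/(N_A·a³) = 2 × 95.95 / (6.022 × 10²³ × 3.126 × 10^-23) = 10.20 g/cm³.

10.2 g/cm³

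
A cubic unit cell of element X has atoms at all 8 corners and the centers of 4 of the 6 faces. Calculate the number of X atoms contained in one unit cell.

Corner atoms are shared by 8 cells (1/8 each), face atoms by 2 (1/2 each).
Net atoms = 8 × 1/8 + 4 × 1/2 = 1 + 2 = 3.

3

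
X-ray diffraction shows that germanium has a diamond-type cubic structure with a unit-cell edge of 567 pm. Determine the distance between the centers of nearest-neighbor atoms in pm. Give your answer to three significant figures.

246 pm

In a diamond cubic structure, nearest neighbors lie along the body diagonal with √3·a = 8r; the nearest-neighbor distance equals 2r = 0.4330·a.
d = 0.4330 × 567 = 246 pm.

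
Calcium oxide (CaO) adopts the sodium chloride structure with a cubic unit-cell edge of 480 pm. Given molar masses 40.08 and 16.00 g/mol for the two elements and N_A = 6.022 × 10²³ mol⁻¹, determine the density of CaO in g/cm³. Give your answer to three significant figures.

3.37 g/cm³

The sodium chloride structure contains Z = 4 formula units per cell; M(CaO) = 40.08 + 16.00 = 56.08 g/mol.
a³ = (4.800 × 10^-8 cm)³ = 1.106 × 10^-22 cm³.
ρ = 4 × 56.08 / (6.022 × 10²³ × 1.106 × 10^-22) = 3.368 g/cm³.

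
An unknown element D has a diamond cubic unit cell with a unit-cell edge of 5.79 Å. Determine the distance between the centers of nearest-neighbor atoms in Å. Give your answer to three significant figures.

2.51 Å

In a diamond cubic structure, nearest neighbors lie along the body diagonal with √3·a = 8r; the nearest-neighbor distance equals 2r = 0.4330·a.
d = 0.4330 × 5.79 = 2.51 Å.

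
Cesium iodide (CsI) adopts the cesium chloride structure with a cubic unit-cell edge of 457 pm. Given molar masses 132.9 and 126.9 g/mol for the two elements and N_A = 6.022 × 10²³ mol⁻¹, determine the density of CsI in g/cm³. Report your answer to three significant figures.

4.52 g/cm³

The cesium chloride structure contains Z = 1 formula unit per cell; M(CsI) = 132.9 + 126.9 = 259.8 g/mol.
a³ = (4.570 × 10^-8 cm)³ = 9.544 × 10^-23 cm³.
ρ = 1 × 259.8 / (6.022 × 10²³ × 9.544 × 10^-23) = 4.520 g/cm³.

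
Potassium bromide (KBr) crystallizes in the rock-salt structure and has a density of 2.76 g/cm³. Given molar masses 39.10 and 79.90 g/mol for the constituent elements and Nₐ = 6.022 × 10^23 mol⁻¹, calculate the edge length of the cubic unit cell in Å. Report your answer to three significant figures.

M(KBr) = 119.0 g/mol; Z = 4 formula units per cell.
a³ = Z·M/(N_A·ρ) = 4 × 119.0 / (6.022 × 10²³ × 2.76) = 2.864 × 10^-22 cm³, so a = 6.592 × 10^-8 cm = 6.59 Å.

6.59 Å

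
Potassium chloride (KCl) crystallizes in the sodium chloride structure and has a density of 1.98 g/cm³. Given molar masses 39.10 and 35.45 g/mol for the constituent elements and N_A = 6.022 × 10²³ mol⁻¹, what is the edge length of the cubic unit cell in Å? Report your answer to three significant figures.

M(KCl) = 74.55 g/mol; Z = 4 formula units per cell.
a³ = Z·M/(N_A·ρ) = 4 × 74.55 / (6.022 × 10²³ × 1.98) = 2.501 × 10^-22 cm³, so a = 6.300 × 10^-8 cm = 6.30 Å.

6.30 Å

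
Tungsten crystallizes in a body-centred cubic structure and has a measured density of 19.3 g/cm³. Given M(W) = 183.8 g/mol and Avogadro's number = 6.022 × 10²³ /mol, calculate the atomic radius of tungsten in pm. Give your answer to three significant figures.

For a BCC cell (Z = 2), a³ = Z·M/(N_A·ρ) = 2 × 183.8 / (6.022 × 10²³ × 19.30) = 3.163 × 10^-23 cm³, so a = 3.162 × 10^-8 cm = 316.2 pm.
Atoms touch along the body diagonal, so √3·a = 4r, so r = 0.4330 × a = 137 pm.

137 pm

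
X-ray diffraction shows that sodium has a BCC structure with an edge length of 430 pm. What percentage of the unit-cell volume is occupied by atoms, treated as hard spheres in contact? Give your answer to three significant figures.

68.0%

In a BCC lattice atoms touch along the body diagonal, so √3·a = 4r, so r = 0.4330a = 186.2 pm.
Packing fraction = Z·(4/3)πr³ / a³ = 2 × (4/3)π × (186.2)³ / (430)³ = 0.6802 = 68.0%.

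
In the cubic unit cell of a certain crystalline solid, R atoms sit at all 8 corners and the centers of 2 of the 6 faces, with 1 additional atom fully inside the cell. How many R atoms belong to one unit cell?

Corner atoms are shared by 8 cells (1/8 each), face atoms by 2 (1/2 each), interior atoms are unshared.
Net atoms = 8 × 1/8 + 2 × 1/2 + 1 = 1 + 1 + 1 = 3.

3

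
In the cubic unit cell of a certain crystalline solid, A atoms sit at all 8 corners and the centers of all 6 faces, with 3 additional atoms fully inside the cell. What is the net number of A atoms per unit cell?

Corner atoms are shared by 8 cells (1/8 each), face atoms by 2 (1/2 each), interior atoms are unshared.
Net atoms = 8 × 1/8 + 6 × 1/2 + 3 = 1 + 3 + 3 = 7.

7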